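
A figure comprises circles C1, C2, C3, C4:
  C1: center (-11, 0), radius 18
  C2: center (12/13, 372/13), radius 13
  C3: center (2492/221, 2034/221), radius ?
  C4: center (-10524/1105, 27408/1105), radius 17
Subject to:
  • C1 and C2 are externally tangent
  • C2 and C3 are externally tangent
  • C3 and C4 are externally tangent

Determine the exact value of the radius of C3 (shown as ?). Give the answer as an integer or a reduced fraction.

1. [ext C2·C3]  r_C3² + 26r_C3 − 315 = 0  ⇒  r_C3 = 9 (r>0 drops 1)
2. [ext C3·C4]  r_C3² + 34r_C3 − 387 = 0  ⇒  r_C3 = 9 (r>0 drops 1)

9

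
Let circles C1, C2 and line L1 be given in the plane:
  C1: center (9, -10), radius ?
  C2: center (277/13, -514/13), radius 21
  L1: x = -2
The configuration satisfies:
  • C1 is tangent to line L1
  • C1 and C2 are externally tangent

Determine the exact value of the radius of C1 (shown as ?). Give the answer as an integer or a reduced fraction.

1. [C1‖L1]  r_C1² − 121 = 0  ⇒  r_C1 = 11 (r>0 drops 1)
2. [ext C1·C2]  r_C1² + 42r_C1 − 583 = 0  ⇒  r_C1 = 11 (r>0 drops 1)

11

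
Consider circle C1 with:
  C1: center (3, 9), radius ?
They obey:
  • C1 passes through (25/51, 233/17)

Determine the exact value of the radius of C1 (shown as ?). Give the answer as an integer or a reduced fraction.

1. [C1∋P]  r_C1² − 256/9 = 0  ⇒  r_C1 = 16/3 (r>0 drops 1)

16/3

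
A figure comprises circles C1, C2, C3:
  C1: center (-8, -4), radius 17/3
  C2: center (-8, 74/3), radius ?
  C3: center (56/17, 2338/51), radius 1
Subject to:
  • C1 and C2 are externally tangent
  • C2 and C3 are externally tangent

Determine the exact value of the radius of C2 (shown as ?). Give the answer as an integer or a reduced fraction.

1. [ext C1·C2]  r_C2² + (34/3)r_C2 − 2369/3 = 0  ⇒  r_C2 = 23 (r>0 drops 1)
2. [ext C2·C3]  r_C2² + 2r_C2 − 575 = 0  ⇒  r_C2 = 23 (r>0 drops 1)

23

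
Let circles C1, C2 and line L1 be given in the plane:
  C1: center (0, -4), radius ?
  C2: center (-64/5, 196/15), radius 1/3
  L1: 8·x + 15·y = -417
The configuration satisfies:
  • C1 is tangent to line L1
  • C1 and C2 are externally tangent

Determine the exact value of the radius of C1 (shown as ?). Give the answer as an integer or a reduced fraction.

21

1. [C1‖L1]  r_C1² − 441 = 0  ⇒  r_C1 = 21 (r>0 drops 1)
2. [ext C1·C2]  r_C1² + (2/3)r_C1 − 455 = 0  ⇒  r_C1 = 21 (r>0 drops 1)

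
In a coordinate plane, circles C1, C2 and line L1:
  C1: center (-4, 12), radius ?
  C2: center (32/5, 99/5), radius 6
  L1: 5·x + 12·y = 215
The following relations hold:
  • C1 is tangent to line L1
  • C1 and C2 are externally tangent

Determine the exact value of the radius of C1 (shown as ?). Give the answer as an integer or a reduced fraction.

7

1. [C1‖L1]  r_C1² − 49 = 0  ⇒  r_C1 = 7 (r>0 drops 1)
2. [ext C1·C2]  r_C1² + 12r_C1 − 133 = 0  ⇒  r_C1 = 7 (r>0 drops 1)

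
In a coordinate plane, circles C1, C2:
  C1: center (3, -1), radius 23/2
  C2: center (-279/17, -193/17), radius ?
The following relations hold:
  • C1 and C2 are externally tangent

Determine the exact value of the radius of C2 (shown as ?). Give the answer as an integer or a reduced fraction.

1. [ext C1·C2]  r_C2² + 23r_C2 − 1407/4 = 0  ⇒  r_C2 = 21/2 (r>0 drops 1)

21/2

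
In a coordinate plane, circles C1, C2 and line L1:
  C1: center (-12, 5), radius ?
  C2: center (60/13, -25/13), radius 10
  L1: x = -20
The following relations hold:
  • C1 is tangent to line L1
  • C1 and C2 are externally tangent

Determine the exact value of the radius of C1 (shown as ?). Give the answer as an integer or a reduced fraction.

8

1. [C1‖L1]  r_C1² − 64 = 0  ⇒  r_C1 = 8 (r>0 drops 1)
2. [ext C1·C2]  r_C1² + 20r_C1 − 224 = 0  ⇒  r_C1 = 8 (r>0 drops 1)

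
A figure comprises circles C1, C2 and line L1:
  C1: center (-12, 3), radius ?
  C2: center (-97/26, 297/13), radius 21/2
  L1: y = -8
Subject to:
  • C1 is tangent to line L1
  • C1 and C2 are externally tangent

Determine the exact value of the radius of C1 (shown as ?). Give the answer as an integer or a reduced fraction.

11

1. [C1‖L1]  r_C1² − 121 = 0  ⇒  r_C1 = 11 (r>0 drops 1)
2. [ext C1·C2]  r_C1² + 21r_C1 − 352 = 0  ⇒  r_C1 = 11 (r>0 drops 1)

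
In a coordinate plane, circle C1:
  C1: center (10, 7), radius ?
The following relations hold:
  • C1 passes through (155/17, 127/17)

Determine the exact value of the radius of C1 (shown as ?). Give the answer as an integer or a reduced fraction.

1. [C1∋P]  r_C1² − 1 = 0  ⇒  r_C1 = 1 (r>0 drops 1)

1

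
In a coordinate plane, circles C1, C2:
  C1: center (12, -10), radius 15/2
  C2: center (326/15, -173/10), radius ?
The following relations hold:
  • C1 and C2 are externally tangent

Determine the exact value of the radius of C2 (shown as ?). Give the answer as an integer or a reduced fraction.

1. [ext C1·C2]  r_C2² + 15r_C2 − 826/9 = 0  ⇒  r_C2 = 14/3 (r>0 drops 1)

14/3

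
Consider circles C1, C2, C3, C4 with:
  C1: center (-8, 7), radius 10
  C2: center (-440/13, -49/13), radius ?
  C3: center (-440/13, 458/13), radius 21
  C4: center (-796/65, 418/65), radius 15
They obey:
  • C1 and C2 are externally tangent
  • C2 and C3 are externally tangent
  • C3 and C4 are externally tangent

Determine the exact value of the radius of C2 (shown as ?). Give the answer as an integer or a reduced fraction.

18

1. [ext C1·C2]  r_C2² + 20r_C2 − 684 = 0  ⇒  r_C2 = 18 (r>0 drops 1)
2. [ext C2·C3]  r_C2² + 42r_C2 − 1080 = 0  ⇒  r_C2 = 18 (r>0 drops 1)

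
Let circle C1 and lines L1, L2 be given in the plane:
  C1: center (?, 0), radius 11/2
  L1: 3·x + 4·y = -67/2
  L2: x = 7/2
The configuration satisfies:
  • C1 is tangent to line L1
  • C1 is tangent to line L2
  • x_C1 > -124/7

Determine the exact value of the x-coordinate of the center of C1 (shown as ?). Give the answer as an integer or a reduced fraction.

-2

1. [C1‖L1]  x_C1² + (67/3)x_C1 + 122/3 = 0  ⇒  x_C1 = -61/3 or -2
2. [C1‖L2]  x_C1² − 7x_C1 − 18 = 0  ⇒  x_C1 = -2 or 9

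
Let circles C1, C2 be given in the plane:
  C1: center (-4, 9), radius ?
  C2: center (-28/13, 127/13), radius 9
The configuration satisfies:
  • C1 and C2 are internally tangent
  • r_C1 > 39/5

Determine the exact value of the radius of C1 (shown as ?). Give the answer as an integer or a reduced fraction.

11

1. [int C1,C2]  r_C1² − 18r_C1 + 77 = 0  ⇒  r_C1 = 7 or 11
2. given r_C1 > 39/5: keep 11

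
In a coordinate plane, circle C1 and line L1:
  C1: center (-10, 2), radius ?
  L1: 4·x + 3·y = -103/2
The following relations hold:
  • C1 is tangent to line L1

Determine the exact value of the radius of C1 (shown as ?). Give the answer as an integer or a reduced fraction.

1. [C1‖L1]  r_C1² − 49/4 = 0  ⇒  r_C1 = 7/2 (r>0 drops 1)

7/2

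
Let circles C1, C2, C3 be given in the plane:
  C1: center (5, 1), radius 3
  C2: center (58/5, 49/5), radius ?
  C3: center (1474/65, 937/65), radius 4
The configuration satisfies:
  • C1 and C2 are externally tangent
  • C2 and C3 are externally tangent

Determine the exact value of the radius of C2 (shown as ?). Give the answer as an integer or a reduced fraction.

8

1. [ext C1·C2]  r_C2² + 6r_C2 − 112 = 0  ⇒  r_C2 = 8 (r>0 drops 1)
2. [ext C2·C3]  r_C2² + 8r_C2 − 128 = 0  ⇒  r_C2 = 8 (r>0 drops 1)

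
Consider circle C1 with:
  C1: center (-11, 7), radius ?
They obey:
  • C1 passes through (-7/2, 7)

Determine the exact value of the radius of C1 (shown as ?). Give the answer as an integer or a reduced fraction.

1. [C1∋P]  r_C1² − 225/4 = 0  ⇒  r_C1 = 15/2 (r>0 drops 1)

15/2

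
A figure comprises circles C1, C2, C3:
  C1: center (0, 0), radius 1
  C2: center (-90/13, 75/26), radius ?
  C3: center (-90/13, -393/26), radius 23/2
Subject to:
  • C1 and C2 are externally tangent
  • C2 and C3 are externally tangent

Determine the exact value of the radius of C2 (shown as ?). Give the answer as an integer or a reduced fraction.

1. [ext C1·C2]  r_C2² + 2r_C2 − 221/4 = 0  ⇒  r_C2 = 13/2 (r>0 drops 1)
2. [ext C2·C3]  r_C2² + 23r_C2 − 767/4 = 0  ⇒  r_C2 = 13/2 (r>0 drops 1)

13/2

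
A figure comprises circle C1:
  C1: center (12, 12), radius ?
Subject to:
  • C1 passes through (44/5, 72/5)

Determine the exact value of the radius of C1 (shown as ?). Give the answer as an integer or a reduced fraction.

4

1. [C1∋P]  r_C1² − 16 = 0  ⇒  r_C1 = 4 (r>0 drops 1)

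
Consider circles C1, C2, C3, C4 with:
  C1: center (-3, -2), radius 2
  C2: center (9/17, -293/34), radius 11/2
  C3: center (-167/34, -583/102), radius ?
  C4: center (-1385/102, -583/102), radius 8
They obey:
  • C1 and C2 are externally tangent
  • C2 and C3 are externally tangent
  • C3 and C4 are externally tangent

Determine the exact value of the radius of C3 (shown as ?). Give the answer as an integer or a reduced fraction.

1. [ext C2·C3]  r_C3² + 11r_C3 − 70/9 = 0  ⇒  r_C3 = 2/3 (r>0 drops 1)
2. [ext C3·C4]  r_C3² + 16r_C3 − 100/9 = 0  ⇒  r_C3 = 2/3 (r>0 drops 1)

2/3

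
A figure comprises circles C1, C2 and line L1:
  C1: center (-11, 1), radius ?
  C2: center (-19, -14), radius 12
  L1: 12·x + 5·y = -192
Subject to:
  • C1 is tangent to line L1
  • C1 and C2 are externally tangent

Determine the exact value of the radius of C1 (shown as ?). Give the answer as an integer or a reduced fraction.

1. [C1‖L1]  r_C1² − 25 = 0  ⇒  r_C1 = 5 (r>0 drops 1)
2. [ext C1·C2]  r_C1² + 24r_C1 − 145 = 0  ⇒  r_C1 = 5 (r>0 drops 1)

5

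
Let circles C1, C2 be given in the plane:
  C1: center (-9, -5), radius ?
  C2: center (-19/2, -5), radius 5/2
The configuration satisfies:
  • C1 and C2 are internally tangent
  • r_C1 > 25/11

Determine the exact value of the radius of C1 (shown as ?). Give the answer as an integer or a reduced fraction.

3

1. [int C1,C2]  r_C1² − 5r_C1 + 6 = 0  ⇒  r_C1 = 2 or 3
2. given r_C1 > 25/11: keep 3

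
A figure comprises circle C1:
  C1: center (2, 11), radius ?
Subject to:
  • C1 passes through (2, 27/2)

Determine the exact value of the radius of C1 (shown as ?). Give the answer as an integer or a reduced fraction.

5/2

1. [C1∋P]  r_C1² − 25/4 = 0  ⇒  r_C1 = 5/2 (r>0 drops 1)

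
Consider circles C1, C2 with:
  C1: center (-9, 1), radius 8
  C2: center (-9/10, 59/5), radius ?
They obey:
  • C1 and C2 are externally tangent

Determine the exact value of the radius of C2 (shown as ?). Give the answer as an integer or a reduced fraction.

1. [ext C1·C2]  r_C2² + 16r_C2 − 473/4 = 0  ⇒  r_C2 = 11/2 (r>0 drops 1)

11/2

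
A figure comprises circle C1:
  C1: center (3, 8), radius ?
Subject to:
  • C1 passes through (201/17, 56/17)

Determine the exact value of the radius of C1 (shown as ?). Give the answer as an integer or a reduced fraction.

10

1. [C1∋P]  r_C1² − 100 = 0  ⇒  r_C1 = 10 (r>0 drops 1)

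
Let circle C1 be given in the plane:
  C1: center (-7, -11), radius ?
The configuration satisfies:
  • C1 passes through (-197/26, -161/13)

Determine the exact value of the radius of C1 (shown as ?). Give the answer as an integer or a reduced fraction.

3/2

1. [C1∋P]  r_C1² − 9/4 = 0  ⇒  r_C1 = 3/2 (r>0 drops 1)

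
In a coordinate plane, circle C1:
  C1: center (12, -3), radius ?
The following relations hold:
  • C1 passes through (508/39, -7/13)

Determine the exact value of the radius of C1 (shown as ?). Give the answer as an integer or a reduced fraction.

1. [C1∋P]  r_C1² − 64/9 = 0  ⇒  r_C1 = 8/3 (r>0 drops 1)

8/3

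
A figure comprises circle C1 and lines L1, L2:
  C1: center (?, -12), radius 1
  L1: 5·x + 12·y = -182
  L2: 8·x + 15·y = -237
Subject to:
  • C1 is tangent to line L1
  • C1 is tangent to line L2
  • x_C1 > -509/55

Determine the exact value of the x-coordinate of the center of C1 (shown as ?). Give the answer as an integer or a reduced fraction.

-5

1. [C1‖L1]  x_C1² + (76/5)x_C1 + 51 = 0  ⇒  x_C1 = -51/5 or -5
2. [C1‖L2]  x_C1² + (57/4)x_C1 + 185/4 = 0  ⇒  x_C1 = -37/4 or -5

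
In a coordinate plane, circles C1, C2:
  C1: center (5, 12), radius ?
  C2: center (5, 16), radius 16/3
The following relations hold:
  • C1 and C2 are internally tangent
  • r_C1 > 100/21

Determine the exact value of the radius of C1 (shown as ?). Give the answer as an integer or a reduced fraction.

28/3

1. [int C1,C2]  r_C1² − (32/3)r_C1 + 112/9 = 0  ⇒  r_C1 = 4/3 or 28/3
2. given r_C1 > 100/21: keep 28/3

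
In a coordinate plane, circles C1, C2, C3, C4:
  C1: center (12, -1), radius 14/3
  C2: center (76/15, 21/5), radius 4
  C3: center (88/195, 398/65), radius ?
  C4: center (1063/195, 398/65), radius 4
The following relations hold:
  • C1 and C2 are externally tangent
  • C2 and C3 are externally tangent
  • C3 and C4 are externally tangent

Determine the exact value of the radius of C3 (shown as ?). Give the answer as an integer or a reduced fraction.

1

1. [ext C2·C3]  r_C3² + 8r_C3 − 9 = 0  ⇒  r_C3 = 1 (r>0 drops 1)
2. [ext C3·C4]  r_C3² + 8r_C3 − 9 = 0  ⇒  r_C3 = 1 (r>0 drops 1)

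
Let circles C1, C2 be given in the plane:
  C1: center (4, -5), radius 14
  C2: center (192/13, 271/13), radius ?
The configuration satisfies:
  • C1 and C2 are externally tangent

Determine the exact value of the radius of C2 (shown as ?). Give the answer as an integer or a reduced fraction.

14

1. [ext C1·C2]  r_C2² + 28r_C2 − 588 = 0  ⇒  r_C2 = 14 (r>0 drops 1)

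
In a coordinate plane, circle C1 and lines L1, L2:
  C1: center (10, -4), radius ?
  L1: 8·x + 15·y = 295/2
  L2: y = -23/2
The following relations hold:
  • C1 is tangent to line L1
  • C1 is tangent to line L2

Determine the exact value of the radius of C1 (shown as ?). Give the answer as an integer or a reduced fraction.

15/2

1. [C1‖L1]  r_C1² − 225/4 = 0  ⇒  r_C1 = 15/2 (r>0 drops 1)
2. [C1‖L2]  r_C1² − 225/4 = 0  ⇒  r_C1 = 15/2 (r>0 drops 1)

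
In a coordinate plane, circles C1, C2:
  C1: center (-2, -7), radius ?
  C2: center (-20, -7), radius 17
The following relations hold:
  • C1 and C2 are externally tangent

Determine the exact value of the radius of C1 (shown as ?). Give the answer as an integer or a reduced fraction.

1

1. [ext C1·C2]  r_C1² + 34r_C1 − 35 = 0  ⇒  r_C1 = 1 (r>0 drops 1)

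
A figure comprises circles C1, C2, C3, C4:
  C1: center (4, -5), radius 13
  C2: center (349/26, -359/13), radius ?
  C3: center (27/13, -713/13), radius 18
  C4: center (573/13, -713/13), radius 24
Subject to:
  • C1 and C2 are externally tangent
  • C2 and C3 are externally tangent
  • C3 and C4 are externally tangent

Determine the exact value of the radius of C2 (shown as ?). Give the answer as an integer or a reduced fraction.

1. [ext C1·C2]  r_C2² + 26r_C2 − 1725/4 = 0  ⇒  r_C2 = 23/2 (r>0 drops 1)
2. [ext C2·C3]  r_C2² + 36r_C2 − 2185/4 = 0  ⇒  r_C2 = 23/2 (r>0 drops 1)

23/2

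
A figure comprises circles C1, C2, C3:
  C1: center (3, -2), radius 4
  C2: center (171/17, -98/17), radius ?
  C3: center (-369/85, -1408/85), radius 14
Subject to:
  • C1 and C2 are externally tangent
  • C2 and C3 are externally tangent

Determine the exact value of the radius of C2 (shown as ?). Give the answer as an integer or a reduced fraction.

4

1. [ext C1·C2]  r_C2² + 8r_C2 − 48 = 0  ⇒  r_C2 = 4 (r>0 drops 1)
2. [ext C2·C3]  r_C2² + 28r_C2 − 128 = 0  ⇒  r_C2 = 4 (r>0 drops 1)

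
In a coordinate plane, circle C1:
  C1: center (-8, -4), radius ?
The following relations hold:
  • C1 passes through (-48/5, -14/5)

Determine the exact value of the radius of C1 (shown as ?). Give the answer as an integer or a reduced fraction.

1. [C1∋P]  r_C1² − 4 = 0  ⇒  r_C1 = 2 (r>0 drops 1)

2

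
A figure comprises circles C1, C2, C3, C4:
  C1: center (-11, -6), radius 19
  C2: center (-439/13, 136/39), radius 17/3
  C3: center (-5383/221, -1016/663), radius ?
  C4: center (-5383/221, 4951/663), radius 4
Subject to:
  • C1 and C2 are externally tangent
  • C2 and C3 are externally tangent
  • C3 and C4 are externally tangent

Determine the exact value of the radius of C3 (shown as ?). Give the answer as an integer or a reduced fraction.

1. [ext C2·C3]  r_C3² + (34/3)r_C3 − 245/3 = 0  ⇒  r_C3 = 5 (r>0 drops 1)
2. [ext C3·C4]  r_C3² + 8r_C3 − 65 = 0  ⇒  r_C3 = 5 (r>0 drops 1)

5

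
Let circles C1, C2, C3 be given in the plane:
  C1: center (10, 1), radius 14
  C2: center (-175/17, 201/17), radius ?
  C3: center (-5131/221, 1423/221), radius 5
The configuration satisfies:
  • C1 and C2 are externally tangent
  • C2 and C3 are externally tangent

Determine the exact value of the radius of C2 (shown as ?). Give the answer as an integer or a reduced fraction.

1. [ext C1·C2]  r_C2² + 28r_C2 − 333 = 0  ⇒  r_C2 = 9 (r>0 drops 1)
2. [ext C2·C3]  r_C2² + 10r_C2 − 171 = 0  ⇒  r_C2 = 9 (r>0 drops 1)

9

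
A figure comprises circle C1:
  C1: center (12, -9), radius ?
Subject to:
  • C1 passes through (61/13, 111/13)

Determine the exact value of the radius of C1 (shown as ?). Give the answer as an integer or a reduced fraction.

1. [C1∋P]  r_C1² − 361 = 0  ⇒  r_C1 = 19 (r>0 drops 1)

19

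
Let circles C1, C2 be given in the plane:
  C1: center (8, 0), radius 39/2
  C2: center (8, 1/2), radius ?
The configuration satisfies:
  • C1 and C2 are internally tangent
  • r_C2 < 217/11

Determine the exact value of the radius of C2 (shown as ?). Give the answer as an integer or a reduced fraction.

1. [int C1,C2]  r_C2² − 39r_C2 + 380 = 0  ⇒  r_C2 = 19 or 20
2. given r_C2 < 217/11: keep 19

19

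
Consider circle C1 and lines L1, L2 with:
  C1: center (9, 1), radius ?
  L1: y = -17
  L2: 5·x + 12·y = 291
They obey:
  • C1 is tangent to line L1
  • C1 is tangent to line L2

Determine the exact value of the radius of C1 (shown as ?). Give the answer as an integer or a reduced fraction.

18

1. [C1‖L1]  r_C1² − 324 = 0  ⇒  r_C1 = 18 (r>0 drops 1)
2. [C1‖L2]  r_C1² − 324 = 0  ⇒  r_C1 = 18 (r>0 drops 1)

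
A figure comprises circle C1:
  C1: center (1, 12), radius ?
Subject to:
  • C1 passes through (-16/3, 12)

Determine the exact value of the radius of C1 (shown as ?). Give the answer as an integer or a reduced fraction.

19/3

1. [C1∋P]  r_C1² − 361/9 = 0  ⇒  r_C1 = 19/3 (r>0 drops 1)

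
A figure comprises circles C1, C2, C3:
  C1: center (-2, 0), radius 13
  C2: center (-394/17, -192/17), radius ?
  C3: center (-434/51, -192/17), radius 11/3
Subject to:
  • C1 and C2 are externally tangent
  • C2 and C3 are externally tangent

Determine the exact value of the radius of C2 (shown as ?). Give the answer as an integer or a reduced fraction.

11

1. [ext C1·C2]  r_C2² + 26r_C2 − 407 = 0  ⇒  r_C2 = 11 (r>0 drops 1)
2. [ext C2·C3]  r_C2² + (22/3)r_C2 − 605/3 = 0  ⇒  r_C2 = 11 (r>0 drops 1)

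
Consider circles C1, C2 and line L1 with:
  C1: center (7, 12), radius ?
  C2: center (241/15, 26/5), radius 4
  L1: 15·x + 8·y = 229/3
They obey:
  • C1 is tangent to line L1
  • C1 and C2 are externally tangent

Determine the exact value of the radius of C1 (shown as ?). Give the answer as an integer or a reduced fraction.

22/3

1. [C1‖L1]  r_C1² − 484/9 = 0  ⇒  r_C1 = 22/3 (r>0 drops 1)
2. [ext C1·C2]  r_C1² + 8r_C1 − 1012/9 = 0  ⇒  r_C1 = 22/3 (r>0 drops 1)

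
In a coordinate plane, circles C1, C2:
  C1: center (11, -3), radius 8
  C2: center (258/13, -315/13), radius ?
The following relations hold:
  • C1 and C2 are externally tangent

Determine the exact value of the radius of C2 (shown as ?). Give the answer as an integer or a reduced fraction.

1. [ext C1·C2]  r_C2² + 16r_C2 − 465 = 0  ⇒  r_C2 = 15 (r>0 drops 1)

15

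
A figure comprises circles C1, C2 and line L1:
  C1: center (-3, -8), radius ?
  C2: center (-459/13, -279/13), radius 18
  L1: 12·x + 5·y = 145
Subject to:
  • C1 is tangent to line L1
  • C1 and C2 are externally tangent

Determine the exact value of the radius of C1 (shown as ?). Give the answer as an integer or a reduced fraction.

1. [C1‖L1]  r_C1² − 289 = 0  ⇒  r_C1 = 17 (r>0 drops 1)
2. [ext C1·C2]  r_C1² + 36r_C1 − 901 = 0  ⇒  r_C1 = 17 (r>0 drops 1)

17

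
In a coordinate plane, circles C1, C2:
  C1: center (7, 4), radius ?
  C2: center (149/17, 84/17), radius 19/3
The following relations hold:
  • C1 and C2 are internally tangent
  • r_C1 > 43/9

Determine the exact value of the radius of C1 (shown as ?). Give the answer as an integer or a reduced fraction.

1. [int C1,C2]  r_C1² − (38/3)r_C1 + 325/9 = 0  ⇒  r_C1 = 13/3 or 25/3
2. given r_C1 > 43/9: keep 25/3

25/3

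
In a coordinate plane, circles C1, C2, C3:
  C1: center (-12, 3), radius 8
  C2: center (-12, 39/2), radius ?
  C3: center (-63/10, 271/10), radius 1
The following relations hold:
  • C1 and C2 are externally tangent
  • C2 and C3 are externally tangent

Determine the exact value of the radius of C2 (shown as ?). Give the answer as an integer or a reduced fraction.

1. [ext C1·C2]  r_C2² + 16r_C2 − 833/4 = 0  ⇒  r_C2 = 17/2 (r>0 drops 1)
2. [ext C2·C3]  r_C2² + 2r_C2 − 357/4 = 0  ⇒  r_C2 = 17/2 (r>0 drops 1)

17/2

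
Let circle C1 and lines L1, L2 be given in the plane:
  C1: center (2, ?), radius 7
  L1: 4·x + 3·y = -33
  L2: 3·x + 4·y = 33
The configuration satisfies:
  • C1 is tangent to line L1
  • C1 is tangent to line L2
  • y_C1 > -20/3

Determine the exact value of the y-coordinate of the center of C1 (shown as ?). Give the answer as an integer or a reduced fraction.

-2

1. [C1‖L1]  y_C1² + (82/3)y_C1 + 152/3 = 0  ⇒  y_C1 = -76/3 or -2
2. [C1‖L2]  y_C1² − (27/2)y_C1 − 31 = 0  ⇒  y_C1 = -2 or 31/2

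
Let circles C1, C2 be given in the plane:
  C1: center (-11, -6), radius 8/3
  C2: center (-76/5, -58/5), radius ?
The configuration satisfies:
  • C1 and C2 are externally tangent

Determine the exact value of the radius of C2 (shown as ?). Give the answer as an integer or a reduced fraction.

13/3

1. [ext C1·C2]  r_C2² + (16/3)r_C2 − 377/9 = 0  ⇒  r_C2 = 13/3 (r>0 drops 1)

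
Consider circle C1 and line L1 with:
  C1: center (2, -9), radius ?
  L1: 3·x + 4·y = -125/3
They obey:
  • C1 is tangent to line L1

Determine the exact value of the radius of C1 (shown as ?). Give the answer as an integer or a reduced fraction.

7/3

1. [C1‖L1]  r_C1² − 49/9 = 0  ⇒  r_C1 = 7/3 (r>0 drops 1)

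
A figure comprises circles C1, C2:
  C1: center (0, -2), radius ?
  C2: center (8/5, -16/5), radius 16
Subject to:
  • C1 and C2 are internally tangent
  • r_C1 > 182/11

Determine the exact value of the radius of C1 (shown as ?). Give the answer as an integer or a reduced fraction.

18

1. [int C1,C2]  r_C1² − 32r_C1 + 252 = 0  ⇒  r_C1 = 14 or 18
2. given r_C1 > 182/11: keep 18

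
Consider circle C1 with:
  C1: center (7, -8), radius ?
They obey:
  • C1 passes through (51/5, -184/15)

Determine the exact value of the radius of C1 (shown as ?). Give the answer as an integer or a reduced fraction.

16/3

1. [C1∋P]  r_C1² − 256/9 = 0  ⇒  r_C1 = 16/3 (r>0 drops 1)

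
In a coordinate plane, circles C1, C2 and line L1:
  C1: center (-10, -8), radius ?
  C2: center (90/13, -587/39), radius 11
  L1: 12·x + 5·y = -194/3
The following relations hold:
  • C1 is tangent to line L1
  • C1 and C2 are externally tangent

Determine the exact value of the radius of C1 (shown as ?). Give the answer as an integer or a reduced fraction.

22/3

1. [C1‖L1]  r_C1² − 484/9 = 0  ⇒  r_C1 = 22/3 (r>0 drops 1)
2. [ext C1·C2]  r_C1² + 22r_C1 − 1936/9 = 0  ⇒  r_C1 = 22/3 (r>0 drops 1)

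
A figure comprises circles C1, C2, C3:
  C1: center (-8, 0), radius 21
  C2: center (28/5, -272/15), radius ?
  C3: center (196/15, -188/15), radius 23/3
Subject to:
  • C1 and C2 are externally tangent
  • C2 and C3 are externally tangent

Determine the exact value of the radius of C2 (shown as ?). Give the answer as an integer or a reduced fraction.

5/3

1. [ext C1·C2]  r_C2² + 42r_C2 − 655/9 = 0  ⇒  r_C2 = 5/3 (r>0 drops 1)
2. [ext C2·C3]  r_C2² + (46/3)r_C2 − 85/3 = 0  ⇒  r_C2 = 5/3 (r>0 drops 1)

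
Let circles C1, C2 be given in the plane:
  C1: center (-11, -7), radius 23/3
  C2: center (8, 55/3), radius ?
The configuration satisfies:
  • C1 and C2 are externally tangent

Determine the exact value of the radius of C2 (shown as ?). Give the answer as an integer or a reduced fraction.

24

1. [ext C1·C2]  r_C2² + (46/3)r_C2 − 944 = 0  ⇒  r_C2 = 24 (r>0 drops 1)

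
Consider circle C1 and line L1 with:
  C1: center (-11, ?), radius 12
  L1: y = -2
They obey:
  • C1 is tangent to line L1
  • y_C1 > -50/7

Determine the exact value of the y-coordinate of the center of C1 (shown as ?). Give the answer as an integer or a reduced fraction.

10

1. [C1‖L1]  y_C1² + 4y_C1 − 140 = 0  ⇒  y_C1 = -14 or 10
2. given y_C1 > -50/7: keep 10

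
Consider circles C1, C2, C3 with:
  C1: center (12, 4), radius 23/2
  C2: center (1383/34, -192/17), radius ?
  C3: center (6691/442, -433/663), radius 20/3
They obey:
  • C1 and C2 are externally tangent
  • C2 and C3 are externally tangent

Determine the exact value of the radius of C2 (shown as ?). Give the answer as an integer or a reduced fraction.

1. [ext C1·C2]  r_C2² + 23r_C2 − 924 = 0  ⇒  r_C2 = 21 (r>0 drops 1)
2. [ext C2·C3]  r_C2² + (40/3)r_C2 − 721 = 0  ⇒  r_C2 = 21 (r>0 drops 1)

21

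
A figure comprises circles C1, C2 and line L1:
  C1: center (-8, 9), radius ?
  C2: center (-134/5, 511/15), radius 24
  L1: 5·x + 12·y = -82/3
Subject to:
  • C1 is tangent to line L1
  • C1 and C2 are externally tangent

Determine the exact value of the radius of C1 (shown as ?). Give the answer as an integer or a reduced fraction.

22/3

1. [C1‖L1]  r_C1² − 484/9 = 0  ⇒  r_C1 = 22/3 (r>0 drops 1)
2. [ext C1·C2]  r_C1² + 48r_C1 − 3652/9 = 0  ⇒  r_C1 = 22/3 (r>0 drops 1)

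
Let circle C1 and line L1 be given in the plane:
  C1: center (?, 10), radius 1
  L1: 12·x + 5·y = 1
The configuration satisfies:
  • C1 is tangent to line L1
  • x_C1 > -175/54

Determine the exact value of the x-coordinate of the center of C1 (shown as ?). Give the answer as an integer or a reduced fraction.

-3

1. [C1‖L1]  x_C1² + (49/6)x_C1 + 31/2 = 0  ⇒  x_C1 = -31/6 or -3
2. given x_C1 > -175/54: keep -3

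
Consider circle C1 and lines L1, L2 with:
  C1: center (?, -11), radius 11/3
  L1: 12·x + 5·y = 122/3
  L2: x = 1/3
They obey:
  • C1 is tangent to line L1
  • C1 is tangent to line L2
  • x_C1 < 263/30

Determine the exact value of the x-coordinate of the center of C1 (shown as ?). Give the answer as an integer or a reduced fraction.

4

1. [C1‖L1]  x_C1² − (287/18)x_C1 + 430/9 = 0  ⇒  x_C1 = 4 or 215/18
2. [C1‖L2]  x_C1² − (2/3)x_C1 − 40/3 = 0  ⇒  x_C1 = -10/3 or 4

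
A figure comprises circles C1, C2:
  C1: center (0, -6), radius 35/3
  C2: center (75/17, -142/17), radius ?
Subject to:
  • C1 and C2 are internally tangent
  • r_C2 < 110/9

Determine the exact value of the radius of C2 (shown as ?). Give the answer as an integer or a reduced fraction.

1. [int C1,C2]  r_C2² − (70/3)r_C2 + 1000/9 = 0  ⇒  r_C2 = 20/3 or 50/3
2. given r_C2 < 110/9: keep 20/3

20/3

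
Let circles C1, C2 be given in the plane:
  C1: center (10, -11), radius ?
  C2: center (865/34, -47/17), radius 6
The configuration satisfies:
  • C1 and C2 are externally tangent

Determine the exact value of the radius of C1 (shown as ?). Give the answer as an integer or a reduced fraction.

1. [ext C1·C2]  r_C1² + 12r_C1 − 1081/4 = 0  ⇒  r_C1 = 23/2 (r>0 drops 1)

23/2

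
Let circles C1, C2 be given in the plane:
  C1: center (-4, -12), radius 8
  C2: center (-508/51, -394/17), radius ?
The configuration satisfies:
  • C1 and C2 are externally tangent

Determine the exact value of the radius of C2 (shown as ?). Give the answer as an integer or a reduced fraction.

1. [ext C1·C2]  r_C2² + 16r_C2 − 868/9 = 0  ⇒  r_C2 = 14/3 (r>0 drops 1)

14/3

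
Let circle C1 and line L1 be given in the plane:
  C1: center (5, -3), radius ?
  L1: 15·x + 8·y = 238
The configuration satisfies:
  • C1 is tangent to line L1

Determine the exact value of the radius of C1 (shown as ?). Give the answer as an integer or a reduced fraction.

11

1. [C1‖L1]  r_C1² − 121 = 0  ⇒  r_C1 = 11 (r>0 drops 1)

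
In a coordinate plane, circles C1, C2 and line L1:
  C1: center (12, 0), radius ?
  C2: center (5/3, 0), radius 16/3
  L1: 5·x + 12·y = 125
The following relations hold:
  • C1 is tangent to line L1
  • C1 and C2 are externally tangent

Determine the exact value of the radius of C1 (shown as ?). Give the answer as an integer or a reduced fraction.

5

1. [C1‖L1]  r_C1² − 25 = 0  ⇒  r_C1 = 5 (r>0 drops 1)
2. [ext C1·C2]  r_C1² + (32/3)r_C1 − 235/3 = 0  ⇒  r_C1 = 5 (r>0 drops 1)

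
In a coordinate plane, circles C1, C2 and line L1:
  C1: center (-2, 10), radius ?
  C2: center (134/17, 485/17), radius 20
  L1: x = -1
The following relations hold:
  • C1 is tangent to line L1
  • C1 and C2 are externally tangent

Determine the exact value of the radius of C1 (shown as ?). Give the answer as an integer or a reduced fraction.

1

1. [C1‖L1]  r_C1² − 1 = 0  ⇒  r_C1 = 1 (r>0 drops 1)
2. [ext C1·C2]  r_C1² + 40r_C1 − 41 = 0  ⇒  r_C1 = 1 (r>0 drops 1)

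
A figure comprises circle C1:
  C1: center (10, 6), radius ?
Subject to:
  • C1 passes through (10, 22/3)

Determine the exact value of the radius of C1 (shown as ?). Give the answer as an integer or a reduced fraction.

1. [C1∋P]  r_C1² − 16/9 = 0  ⇒  r_C1 = 4/3 (r>0 drops 1)

4/3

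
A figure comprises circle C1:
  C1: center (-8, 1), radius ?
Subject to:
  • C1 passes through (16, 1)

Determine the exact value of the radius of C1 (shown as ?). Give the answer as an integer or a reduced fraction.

1. [C1∋P]  r_C1² − 576 = 0  ⇒  r_C1 = 24 (r>0 drops 1)

24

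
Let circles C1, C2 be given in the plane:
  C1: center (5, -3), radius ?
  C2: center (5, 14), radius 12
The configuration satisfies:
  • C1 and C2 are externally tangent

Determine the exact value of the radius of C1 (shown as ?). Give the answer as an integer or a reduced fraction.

5

1. [ext C1·C2]  r_C1² + 24r_C1 − 145 = 0  ⇒  r_C1 = 5 (r>0 drops 1)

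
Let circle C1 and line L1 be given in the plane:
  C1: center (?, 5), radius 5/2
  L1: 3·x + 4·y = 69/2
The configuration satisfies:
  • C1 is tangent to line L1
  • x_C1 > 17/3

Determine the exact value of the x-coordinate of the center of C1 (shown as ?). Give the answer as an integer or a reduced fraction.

1. [C1‖L1]  x_C1² − (29/3)x_C1 + 6 = 0  ⇒  x_C1 = 2/3 or 9
2. given x_C1 > 17/3: keep 9

9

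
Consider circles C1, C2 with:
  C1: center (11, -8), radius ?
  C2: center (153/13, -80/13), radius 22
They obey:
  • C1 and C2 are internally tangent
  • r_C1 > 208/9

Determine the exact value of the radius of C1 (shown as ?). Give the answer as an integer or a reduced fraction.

1. [int C1,C2]  r_C1² − 44r_C1 + 480 = 0  ⇒  r_C1 = 20 or 24
2. given r_C1 > 208/9: keep 24

24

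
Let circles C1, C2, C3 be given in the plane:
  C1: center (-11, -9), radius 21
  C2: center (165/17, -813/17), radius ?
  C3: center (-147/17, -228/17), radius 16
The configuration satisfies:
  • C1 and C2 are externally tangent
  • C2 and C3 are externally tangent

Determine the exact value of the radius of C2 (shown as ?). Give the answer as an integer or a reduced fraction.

23

1. [ext C1·C2]  r_C2² + 42r_C2 − 1495 = 0  ⇒  r_C2 = 23 (r>0 drops 1)
2. [ext C2·C3]  r_C2² + 32r_C2 − 1265 = 0  ⇒  r_C2 = 23 (r>0 drops 1)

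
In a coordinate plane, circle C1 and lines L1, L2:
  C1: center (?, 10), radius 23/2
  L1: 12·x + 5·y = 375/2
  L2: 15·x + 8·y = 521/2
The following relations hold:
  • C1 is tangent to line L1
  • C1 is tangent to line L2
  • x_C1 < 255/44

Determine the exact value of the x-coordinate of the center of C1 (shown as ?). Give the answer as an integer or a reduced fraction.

1. [C1‖L1]  x_C1² − (275/12)x_C1 − 287/12 = 0  ⇒  x_C1 = -1 or 287/12
2. [C1‖L2]  x_C1² − (361/15)x_C1 − 376/15 = 0  ⇒  x_C1 = -1 or 376/15

-1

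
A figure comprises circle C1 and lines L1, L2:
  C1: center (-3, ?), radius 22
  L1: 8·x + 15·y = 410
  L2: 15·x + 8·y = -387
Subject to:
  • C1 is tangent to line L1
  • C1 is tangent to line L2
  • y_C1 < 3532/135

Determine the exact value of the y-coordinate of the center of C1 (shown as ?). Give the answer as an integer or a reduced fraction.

1. [C1‖L1]  y_C1² − (868/15)y_C1 + 3232/15 = 0  ⇒  y_C1 = 4 or 808/15
2. [C1‖L2]  y_C1² + (171/2)y_C1 − 358 = 0  ⇒  y_C1 = -179/2 or 4

4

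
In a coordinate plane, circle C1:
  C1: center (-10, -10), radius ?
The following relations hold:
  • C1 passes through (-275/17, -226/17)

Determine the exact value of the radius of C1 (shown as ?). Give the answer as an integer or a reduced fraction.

7

1. [C1∋P]  r_C1² − 49 = 0  ⇒  r_C1 = 7 (r>0 drops 1)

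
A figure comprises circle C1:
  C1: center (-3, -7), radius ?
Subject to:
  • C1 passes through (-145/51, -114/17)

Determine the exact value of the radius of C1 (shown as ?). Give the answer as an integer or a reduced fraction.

1. [C1∋P]  r_C1² − 1/9 = 0  ⇒  r_C1 = 1/3 (r>0 drops 1)

1/3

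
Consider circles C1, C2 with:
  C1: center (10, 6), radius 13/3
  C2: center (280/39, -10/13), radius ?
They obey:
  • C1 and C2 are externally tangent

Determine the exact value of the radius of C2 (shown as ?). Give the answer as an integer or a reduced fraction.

1. [ext C1·C2]  r_C2² + (26/3)r_C2 − 35 = 0  ⇒  r_C2 = 3 (r>0 drops 1)

3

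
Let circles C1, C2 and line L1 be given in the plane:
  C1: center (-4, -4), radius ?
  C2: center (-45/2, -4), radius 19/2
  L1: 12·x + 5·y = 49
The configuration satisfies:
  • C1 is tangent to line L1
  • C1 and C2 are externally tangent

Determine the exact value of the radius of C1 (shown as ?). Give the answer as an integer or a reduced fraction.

9

1. [C1‖L1]  r_C1² − 81 = 0  ⇒  r_C1 = 9 (r>0 drops 1)
2. [ext C1·C2]  r_C1² + 19r_C1 − 252 = 0  ⇒  r_C1 = 9 (r>0 drops 1)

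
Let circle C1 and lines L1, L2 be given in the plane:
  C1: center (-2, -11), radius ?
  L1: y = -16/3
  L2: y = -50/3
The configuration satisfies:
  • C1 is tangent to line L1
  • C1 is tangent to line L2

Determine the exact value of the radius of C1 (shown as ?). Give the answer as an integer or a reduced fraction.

1. [C1‖L1]  r_C1² − 289/9 = 0  ⇒  r_C1 = 17/3 (r>0 drops 1)
2. [C1‖L2]  r_C1² − 289/9 = 0  ⇒  r_C1 = 17/3 (r>0 drops 1)

17/3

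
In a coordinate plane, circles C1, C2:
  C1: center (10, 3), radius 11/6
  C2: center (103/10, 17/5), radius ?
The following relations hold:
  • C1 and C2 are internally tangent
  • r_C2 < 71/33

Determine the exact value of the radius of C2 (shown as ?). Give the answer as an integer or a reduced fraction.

1. [int C1,C2]  r_C2² − (11/3)r_C2 + 28/9 = 0  ⇒  r_C2 = 4/3 or 7/3
2. given r_C2 < 71/33: keep 4/3

4/3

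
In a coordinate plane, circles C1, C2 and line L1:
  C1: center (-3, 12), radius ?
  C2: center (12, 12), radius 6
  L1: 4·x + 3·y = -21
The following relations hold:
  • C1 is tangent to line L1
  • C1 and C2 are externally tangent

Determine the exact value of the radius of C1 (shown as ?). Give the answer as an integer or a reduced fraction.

1. [C1‖L1]  r_C1² − 81 = 0  ⇒  r_C1 = 9 (r>0 drops 1)
2. [ext C1·C2]  r_C1² + 12r_C1 − 189 = 0  ⇒  r_C1 = 9 (r>0 drops 1)

9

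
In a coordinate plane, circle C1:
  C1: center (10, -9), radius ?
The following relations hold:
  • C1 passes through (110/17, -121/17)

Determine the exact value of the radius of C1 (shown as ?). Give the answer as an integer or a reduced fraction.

4

1. [C1∋P]  r_C1² − 16 = 0  ⇒  r_C1 = 4 (r>0 drops 1)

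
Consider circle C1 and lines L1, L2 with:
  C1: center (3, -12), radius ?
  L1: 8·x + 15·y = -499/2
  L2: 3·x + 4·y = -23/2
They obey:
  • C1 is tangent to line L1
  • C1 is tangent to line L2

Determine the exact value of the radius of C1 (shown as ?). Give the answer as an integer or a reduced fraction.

1. [C1‖L1]  r_C1² − 121/4 = 0  ⇒  r_C1 = 11/2 (r>0 drops 1)
2. [C1‖L2]  r_C1² − 121/4 = 0  ⇒  r_C1 = 11/2 (r>0 drops 1)

11/2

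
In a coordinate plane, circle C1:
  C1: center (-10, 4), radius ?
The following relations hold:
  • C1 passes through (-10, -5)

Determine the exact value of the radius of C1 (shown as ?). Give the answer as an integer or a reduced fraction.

1. [C1∋P]  r_C1² − 81 = 0  ⇒  r_C1 = 9 (r>0 drops 1)

9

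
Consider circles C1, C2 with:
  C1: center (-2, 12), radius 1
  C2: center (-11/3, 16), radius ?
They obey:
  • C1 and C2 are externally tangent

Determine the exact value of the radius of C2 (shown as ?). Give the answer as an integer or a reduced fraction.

10/3

1. [ext C1·C2]  r_C2² + 2r_C2 − 160/9 = 0  ⇒  r_C2 = 10/3 (r>0 drops 1)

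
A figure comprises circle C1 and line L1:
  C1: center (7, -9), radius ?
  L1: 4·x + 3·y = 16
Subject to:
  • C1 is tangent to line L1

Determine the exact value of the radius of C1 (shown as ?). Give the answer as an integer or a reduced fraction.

1. [C1‖L1]  r_C1² − 9 = 0  ⇒  r_C1 = 3 (r>0 drops 1)

3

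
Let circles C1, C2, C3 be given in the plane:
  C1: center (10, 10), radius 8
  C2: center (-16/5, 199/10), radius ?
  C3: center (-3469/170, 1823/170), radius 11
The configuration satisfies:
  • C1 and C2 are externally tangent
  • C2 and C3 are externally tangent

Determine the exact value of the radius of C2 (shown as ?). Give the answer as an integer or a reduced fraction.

1. [ext C1·C2]  r_C2² + 16r_C2 − 833/4 = 0  ⇒  r_C2 = 17/2 (r>0 drops 1)
2. [ext C2·C3]  r_C2² + 22r_C2 − 1037/4 = 0  ⇒  r_C2 = 17/2 (r>0 drops 1)

17/2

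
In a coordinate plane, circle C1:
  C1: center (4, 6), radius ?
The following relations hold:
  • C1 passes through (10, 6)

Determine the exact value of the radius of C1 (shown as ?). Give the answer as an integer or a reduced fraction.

6

1. [C1∋P]  r_C1² − 36 = 0  ⇒  r_C1 = 6 (r>0 drops 1)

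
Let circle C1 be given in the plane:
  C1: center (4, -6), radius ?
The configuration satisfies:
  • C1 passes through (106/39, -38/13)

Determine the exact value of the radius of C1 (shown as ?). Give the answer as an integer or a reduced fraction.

10/3

1. [C1∋P]  r_C1² − 100/9 = 0  ⇒  r_C1 = 10/3 (r>0 drops 1)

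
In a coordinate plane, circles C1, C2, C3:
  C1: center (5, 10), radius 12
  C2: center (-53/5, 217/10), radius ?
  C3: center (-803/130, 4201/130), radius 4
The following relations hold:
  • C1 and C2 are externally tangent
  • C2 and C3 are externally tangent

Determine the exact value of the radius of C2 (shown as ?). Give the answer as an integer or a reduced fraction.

15/2

1. [ext C1·C2]  r_C2² + 24r_C2 − 945/4 = 0  ⇒  r_C2 = 15/2 (r>0 drops 1)
2. [ext C2·C3]  r_C2² + 8r_C2 − 465/4 = 0  ⇒  r_C2 = 15/2 (r>0 drops 1)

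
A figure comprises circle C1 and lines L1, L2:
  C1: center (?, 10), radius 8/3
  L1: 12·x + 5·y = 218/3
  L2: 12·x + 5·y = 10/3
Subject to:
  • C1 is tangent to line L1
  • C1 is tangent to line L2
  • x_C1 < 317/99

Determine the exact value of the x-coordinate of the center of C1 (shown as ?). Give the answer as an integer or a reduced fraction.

1. [C1‖L1]  x_C1² − (34/9)x_C1 − 43/9 = 0  ⇒  x_C1 = -1 or 43/9
2. [C1‖L2]  x_C1² + (70/9)x_C1 + 61/9 = 0  ⇒  x_C1 = -61/9 or -1

-1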